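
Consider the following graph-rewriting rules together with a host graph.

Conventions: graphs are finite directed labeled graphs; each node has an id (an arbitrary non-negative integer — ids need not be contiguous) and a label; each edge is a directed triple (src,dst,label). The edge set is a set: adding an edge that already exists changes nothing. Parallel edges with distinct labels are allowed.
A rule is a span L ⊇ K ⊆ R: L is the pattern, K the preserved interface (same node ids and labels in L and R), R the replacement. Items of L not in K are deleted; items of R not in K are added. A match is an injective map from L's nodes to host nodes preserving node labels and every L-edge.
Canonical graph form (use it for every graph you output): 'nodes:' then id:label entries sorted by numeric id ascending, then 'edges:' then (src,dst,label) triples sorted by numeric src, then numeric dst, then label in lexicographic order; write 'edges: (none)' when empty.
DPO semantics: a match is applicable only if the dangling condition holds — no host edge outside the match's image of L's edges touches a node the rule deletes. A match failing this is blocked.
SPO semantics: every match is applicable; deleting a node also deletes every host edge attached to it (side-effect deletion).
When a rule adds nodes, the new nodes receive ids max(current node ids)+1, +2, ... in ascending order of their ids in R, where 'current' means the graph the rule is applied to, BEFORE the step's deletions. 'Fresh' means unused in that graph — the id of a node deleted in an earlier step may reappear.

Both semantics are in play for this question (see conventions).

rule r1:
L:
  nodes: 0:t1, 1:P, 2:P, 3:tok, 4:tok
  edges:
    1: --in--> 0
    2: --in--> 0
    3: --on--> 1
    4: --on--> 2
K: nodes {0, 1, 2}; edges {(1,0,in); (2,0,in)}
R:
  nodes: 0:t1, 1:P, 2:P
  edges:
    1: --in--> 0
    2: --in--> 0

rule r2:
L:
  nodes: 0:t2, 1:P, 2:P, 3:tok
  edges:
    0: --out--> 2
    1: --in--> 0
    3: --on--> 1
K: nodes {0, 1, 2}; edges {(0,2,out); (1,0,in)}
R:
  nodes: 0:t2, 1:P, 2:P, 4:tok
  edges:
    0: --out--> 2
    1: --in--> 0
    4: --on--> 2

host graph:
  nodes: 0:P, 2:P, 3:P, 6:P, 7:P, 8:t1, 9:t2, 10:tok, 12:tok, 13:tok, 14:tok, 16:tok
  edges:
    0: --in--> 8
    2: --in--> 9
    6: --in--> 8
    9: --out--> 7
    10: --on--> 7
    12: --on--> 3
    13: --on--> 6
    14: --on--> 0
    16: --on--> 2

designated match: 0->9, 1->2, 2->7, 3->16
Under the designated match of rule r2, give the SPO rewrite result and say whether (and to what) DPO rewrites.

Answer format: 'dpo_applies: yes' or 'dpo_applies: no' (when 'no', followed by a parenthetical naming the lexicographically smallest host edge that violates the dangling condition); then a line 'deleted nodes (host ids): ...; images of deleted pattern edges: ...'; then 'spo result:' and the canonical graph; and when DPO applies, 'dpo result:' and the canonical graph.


dpo_applies: yes
deleted nodes (host ids): 16; images of deleted pattern edges: (16,2,on)
spo result:
nodes: 0:P, 2:P, 3:P, 6:P, 7:P, 8:t1, 9:t2, 10:tok, 12:tok, 13:tok, 14:tok, 17:tok
edges: (0,8,in); (2,9,in); (6,8,in); (9,7,out); (10,7,on); (12,3,on); (13,6,on); (14,0,on); (17,7,on)
dpo result:
nodes: 0:P, 2:P, 3:P, 6:P, 7:P, 8:t1, 9:t2, 10:tok, 12:tok, 13:tok, 14:tok, 17:tok
edges: (0,8,in); (2,9,in); (6,8,in); (9,7,out); (10,7,on); (12,3,on); (13,6,on); (14,0,on); (17,7,on)


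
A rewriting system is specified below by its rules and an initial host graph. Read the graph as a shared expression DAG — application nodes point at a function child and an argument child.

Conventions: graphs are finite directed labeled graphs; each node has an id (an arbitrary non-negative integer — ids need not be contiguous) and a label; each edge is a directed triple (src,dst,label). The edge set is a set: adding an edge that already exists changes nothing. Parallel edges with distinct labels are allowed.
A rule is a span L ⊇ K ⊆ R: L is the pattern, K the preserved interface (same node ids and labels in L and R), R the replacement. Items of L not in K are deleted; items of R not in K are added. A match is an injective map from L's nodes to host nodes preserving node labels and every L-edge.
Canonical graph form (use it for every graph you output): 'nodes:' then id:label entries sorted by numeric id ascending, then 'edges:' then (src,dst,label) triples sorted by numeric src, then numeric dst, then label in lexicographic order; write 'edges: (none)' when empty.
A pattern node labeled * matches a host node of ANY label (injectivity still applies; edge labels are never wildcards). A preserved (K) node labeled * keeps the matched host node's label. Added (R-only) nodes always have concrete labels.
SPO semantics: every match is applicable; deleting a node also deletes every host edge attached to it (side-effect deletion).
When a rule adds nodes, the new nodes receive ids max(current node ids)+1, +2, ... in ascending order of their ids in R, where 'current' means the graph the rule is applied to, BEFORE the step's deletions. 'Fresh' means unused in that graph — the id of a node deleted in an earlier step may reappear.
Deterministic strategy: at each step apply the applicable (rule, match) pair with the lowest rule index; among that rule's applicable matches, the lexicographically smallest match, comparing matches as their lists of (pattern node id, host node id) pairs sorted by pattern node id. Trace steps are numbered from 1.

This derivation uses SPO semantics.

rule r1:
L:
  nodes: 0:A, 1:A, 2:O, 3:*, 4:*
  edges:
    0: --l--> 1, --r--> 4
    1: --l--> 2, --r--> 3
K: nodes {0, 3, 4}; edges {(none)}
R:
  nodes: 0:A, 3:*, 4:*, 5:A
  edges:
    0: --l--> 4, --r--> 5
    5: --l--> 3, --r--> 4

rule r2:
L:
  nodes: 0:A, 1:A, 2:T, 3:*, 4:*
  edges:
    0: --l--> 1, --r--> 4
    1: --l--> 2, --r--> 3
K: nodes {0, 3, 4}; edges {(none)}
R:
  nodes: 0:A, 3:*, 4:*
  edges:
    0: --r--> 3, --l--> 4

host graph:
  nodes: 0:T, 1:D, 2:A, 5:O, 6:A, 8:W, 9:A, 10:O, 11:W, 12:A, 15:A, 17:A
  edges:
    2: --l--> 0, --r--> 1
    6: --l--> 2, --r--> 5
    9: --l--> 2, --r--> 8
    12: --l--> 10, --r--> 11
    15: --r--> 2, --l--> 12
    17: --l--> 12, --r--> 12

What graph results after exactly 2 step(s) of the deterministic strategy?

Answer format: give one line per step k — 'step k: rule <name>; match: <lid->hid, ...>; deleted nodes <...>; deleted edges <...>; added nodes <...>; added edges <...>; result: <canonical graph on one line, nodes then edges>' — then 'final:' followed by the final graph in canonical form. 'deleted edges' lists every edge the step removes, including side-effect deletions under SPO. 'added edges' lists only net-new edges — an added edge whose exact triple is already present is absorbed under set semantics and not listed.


step 1: rule r1; match: 0->15, 1->12, 2->10, 3->11, 4->2; deleted nodes 10, 12; deleted edges (12,10,l); (12,11,r); (15,2,r); (15,12,l); (17,12,l); (17,12,r); added nodes 18; added edges (15,2,l); (15,18,r); (18,2,r); (18,11,l); result: nodes: 0:T, 1:D, 2:A, 5:O, 6:A, 8:W, 9:A, 11:W, 15:A, 17:A, 18:A edges: (2,0,l); (2,1,r); (6,2,l); (6,5,r); (9,2,l); (9,8,r); (15,2,l); (15,18,r); (18,2,r); (18,11,l)
step 2: rule r2; match: 0->6, 1->2, 2->0, 3->1, 4->5; deleted nodes 0, 2; deleted edges (2,0,l); (2,1,r); (6,2,l); (6,5,r); (9,2,l); (15,2,l); (18,2,r); added nodes (none); added edges (6,1,r); (6,5,l); result: nodes: 1:D, 5:O, 6:A, 8:W, 9:A, 11:W, 15:A, 17:A, 18:A edges: (6,1,r); (6,5,l); (9,8,r); (15,18,r); (18,11,l)
final:
nodes: 1:D, 5:O, 6:A, 8:W, 9:A, 11:W, 15:A, 17:A, 18:A
edges: (6,1,r); (6,5,l); (9,8,r); (15,18,r); (18,11,l)


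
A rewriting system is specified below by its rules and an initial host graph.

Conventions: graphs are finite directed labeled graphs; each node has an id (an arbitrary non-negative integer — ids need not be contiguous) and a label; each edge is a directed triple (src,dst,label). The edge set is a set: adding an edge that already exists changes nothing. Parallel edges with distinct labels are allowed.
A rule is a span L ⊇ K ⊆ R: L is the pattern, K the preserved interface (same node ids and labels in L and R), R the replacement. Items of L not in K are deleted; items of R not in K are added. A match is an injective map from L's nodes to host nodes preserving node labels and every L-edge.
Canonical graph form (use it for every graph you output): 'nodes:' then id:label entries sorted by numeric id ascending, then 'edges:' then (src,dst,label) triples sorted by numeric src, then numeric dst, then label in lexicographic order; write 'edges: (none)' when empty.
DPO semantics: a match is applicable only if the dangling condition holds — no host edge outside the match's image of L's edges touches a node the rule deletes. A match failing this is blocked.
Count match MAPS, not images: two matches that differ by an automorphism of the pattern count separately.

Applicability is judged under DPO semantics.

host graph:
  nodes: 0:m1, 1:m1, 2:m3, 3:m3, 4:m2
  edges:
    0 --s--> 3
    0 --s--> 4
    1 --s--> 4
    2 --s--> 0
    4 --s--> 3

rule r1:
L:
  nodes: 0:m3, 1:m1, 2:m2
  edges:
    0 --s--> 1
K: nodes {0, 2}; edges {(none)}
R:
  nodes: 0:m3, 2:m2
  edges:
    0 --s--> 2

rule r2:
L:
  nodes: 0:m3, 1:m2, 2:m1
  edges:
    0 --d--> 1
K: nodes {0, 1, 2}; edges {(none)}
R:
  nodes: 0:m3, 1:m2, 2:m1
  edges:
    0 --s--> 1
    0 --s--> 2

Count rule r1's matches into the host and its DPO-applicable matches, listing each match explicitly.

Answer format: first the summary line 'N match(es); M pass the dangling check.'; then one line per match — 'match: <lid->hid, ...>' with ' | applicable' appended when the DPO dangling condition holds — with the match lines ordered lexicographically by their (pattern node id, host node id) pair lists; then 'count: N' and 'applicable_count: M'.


1 match(es); 0 pass the dangling check.
match: 0->2, 1->0, 2->4
count: 1
applicable_count: 0


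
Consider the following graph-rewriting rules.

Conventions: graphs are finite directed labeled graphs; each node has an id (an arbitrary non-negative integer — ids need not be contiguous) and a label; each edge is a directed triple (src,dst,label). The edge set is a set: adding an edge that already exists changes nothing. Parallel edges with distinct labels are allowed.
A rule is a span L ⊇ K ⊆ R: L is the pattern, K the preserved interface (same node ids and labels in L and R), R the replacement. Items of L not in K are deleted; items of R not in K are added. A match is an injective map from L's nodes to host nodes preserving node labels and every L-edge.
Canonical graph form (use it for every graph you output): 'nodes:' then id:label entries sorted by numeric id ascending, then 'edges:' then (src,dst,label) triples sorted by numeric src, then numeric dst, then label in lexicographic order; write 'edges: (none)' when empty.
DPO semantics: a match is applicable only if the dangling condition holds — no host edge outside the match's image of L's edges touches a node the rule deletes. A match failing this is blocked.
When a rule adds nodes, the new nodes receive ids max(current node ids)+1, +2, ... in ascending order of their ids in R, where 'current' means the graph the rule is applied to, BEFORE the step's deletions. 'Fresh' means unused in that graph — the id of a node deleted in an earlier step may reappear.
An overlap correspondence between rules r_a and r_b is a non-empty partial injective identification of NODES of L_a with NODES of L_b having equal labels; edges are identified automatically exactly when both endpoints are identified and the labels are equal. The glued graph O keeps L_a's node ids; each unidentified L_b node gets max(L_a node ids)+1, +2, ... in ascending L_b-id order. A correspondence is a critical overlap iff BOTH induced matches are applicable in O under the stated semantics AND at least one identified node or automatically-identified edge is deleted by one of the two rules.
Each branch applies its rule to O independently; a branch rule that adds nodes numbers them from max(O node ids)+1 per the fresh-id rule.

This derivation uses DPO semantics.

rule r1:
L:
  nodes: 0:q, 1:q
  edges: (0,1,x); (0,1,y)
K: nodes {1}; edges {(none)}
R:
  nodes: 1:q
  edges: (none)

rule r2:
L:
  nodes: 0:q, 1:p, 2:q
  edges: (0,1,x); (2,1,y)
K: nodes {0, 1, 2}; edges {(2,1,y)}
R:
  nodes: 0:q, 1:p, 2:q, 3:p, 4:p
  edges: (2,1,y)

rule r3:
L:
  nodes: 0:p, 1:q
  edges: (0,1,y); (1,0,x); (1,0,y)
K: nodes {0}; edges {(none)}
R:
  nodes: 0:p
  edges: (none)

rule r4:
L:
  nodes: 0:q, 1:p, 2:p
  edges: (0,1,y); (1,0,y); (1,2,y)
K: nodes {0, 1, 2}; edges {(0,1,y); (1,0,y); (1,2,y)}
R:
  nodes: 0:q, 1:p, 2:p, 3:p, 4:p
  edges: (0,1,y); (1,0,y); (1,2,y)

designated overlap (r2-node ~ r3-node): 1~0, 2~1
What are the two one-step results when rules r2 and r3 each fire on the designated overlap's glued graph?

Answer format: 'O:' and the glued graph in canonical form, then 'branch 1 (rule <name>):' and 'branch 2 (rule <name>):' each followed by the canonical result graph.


O:
nodes: 0:q, 1:p, 2:q
edges: (0,1,x); (1,2,y); (2,1,x); (2,1,y)
branch 1 (rule r2):
nodes: 0:q, 1:p, 2:q, 3:p, 4:p
edges: (1,2,y); (2,1,x); (2,1,y)
branch 2 (rule r3):
nodes: 0:q, 1:p
edges: (0,1,x)


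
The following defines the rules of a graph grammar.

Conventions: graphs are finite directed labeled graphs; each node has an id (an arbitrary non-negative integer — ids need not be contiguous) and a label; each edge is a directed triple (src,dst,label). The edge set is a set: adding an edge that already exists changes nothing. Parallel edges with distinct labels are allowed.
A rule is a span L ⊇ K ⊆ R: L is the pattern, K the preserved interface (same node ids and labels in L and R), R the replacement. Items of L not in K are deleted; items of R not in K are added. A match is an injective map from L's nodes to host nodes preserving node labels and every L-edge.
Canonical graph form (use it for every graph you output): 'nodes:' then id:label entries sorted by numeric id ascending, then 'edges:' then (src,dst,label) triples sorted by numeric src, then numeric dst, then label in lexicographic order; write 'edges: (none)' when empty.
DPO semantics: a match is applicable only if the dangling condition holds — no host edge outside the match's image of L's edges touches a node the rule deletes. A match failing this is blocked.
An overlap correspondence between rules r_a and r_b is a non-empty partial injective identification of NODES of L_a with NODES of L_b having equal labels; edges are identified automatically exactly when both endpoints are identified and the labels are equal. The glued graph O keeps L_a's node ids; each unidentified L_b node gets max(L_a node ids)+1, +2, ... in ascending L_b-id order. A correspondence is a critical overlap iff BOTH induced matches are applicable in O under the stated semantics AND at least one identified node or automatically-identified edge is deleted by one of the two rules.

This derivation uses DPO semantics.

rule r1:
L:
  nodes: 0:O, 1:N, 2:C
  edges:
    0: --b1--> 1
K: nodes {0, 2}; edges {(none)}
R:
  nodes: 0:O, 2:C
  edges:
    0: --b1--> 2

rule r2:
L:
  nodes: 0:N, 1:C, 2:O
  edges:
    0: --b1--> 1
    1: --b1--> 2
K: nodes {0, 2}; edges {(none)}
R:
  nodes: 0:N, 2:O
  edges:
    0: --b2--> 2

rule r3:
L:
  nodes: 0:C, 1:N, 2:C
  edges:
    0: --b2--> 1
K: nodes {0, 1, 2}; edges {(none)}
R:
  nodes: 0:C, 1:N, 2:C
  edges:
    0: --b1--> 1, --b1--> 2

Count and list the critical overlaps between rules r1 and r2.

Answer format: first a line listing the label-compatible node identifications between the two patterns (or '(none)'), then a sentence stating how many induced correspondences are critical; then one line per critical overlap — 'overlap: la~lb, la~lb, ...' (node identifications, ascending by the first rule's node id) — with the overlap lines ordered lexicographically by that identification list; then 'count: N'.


label-compatible node identifications between L(r1) and L(r2): 0~2, 1~0, 2~1
2 of the induced correspondences are critical overlaps of r1 and r2.
overlap: 0~2, 2~1
overlap: 2~1
count: 2


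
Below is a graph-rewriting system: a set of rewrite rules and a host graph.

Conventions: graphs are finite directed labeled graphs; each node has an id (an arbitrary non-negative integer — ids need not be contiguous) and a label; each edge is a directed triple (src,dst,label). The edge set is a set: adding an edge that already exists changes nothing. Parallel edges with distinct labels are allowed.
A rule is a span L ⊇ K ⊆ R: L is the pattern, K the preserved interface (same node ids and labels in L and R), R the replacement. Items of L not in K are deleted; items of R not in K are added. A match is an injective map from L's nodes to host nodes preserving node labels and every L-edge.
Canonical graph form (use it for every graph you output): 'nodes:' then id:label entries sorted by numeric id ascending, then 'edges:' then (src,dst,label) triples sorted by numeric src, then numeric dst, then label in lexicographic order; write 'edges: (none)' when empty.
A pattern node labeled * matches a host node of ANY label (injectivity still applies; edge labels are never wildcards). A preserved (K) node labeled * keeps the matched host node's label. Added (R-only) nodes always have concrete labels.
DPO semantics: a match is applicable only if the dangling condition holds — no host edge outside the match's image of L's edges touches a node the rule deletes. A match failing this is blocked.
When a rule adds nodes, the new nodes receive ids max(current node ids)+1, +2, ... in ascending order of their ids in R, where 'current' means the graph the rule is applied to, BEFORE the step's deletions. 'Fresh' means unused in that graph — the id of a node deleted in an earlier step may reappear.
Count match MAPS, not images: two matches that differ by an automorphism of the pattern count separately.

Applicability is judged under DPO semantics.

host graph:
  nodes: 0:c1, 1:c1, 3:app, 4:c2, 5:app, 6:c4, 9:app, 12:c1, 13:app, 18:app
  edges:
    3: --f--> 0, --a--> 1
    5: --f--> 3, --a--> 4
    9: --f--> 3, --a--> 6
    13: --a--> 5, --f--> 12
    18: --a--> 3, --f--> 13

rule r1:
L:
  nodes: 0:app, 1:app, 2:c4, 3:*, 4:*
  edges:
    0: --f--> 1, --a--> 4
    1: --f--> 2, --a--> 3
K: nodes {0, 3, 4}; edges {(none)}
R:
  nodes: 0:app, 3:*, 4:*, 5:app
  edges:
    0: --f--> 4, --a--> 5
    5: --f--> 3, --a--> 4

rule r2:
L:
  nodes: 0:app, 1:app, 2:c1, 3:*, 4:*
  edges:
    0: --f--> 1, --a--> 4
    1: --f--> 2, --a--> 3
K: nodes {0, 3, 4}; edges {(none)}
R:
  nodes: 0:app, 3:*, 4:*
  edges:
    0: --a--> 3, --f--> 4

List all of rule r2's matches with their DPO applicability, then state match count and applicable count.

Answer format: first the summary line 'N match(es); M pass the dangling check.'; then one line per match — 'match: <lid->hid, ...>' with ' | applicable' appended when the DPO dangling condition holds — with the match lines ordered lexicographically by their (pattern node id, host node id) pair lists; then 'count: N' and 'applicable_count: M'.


3 match(es); 1 pass the dangling check.
match: 0->5, 1->3, 2->0, 3->1, 4->4
match: 0->9, 1->3, 2->0, 3->1, 4->6
match: 0->18, 1->13, 2->12, 3->5, 4->3 | applicable
count: 3
applicable_count: 1


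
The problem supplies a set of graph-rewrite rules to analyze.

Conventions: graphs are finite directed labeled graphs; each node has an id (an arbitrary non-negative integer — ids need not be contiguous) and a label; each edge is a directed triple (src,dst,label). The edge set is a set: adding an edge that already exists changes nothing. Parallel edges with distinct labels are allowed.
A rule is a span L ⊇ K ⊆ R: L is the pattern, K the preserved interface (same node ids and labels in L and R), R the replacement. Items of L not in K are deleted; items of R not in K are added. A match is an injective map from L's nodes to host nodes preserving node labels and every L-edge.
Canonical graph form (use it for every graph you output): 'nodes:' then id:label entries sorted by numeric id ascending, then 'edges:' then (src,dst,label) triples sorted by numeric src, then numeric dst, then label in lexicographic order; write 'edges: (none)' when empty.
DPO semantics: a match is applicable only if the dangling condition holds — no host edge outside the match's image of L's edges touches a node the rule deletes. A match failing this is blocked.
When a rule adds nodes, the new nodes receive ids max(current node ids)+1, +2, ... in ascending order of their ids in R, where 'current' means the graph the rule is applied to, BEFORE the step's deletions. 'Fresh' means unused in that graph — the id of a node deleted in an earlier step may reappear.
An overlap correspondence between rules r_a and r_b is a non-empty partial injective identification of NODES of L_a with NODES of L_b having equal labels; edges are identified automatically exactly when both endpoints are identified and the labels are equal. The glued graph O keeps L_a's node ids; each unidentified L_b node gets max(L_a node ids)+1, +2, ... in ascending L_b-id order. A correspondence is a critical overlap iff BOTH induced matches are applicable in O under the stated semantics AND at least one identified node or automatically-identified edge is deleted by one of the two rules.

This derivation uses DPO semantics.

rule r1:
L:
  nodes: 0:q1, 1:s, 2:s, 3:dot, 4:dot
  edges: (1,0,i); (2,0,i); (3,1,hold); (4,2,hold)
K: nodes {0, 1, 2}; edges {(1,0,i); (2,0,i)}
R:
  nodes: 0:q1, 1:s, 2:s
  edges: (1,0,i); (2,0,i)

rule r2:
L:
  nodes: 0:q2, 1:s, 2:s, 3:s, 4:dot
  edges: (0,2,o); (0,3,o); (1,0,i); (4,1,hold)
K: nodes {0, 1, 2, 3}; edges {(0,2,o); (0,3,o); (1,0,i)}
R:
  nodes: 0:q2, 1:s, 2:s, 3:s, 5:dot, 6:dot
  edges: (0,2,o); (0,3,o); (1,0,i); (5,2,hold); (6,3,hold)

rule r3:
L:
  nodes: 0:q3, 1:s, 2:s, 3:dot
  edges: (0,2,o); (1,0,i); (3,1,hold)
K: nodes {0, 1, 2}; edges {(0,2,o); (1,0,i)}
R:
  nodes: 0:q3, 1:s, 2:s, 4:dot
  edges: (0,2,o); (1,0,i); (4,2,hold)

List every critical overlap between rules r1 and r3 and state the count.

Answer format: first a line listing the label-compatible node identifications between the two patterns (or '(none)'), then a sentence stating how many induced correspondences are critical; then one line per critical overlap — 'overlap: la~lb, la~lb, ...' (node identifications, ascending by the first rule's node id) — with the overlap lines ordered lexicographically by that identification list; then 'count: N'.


label-compatible node identifications between L(r1) and L(r3): 1~1, 1~2, 2~1, 2~2, 3~3, 4~3
4 of the induced correspondences are critical overlaps of r1 and r3.
overlap: 1~1, 2~2, 3~3
overlap: 1~1, 3~3
overlap: 1~2, 2~1, 4~3
overlap: 2~1, 4~3
count: 4


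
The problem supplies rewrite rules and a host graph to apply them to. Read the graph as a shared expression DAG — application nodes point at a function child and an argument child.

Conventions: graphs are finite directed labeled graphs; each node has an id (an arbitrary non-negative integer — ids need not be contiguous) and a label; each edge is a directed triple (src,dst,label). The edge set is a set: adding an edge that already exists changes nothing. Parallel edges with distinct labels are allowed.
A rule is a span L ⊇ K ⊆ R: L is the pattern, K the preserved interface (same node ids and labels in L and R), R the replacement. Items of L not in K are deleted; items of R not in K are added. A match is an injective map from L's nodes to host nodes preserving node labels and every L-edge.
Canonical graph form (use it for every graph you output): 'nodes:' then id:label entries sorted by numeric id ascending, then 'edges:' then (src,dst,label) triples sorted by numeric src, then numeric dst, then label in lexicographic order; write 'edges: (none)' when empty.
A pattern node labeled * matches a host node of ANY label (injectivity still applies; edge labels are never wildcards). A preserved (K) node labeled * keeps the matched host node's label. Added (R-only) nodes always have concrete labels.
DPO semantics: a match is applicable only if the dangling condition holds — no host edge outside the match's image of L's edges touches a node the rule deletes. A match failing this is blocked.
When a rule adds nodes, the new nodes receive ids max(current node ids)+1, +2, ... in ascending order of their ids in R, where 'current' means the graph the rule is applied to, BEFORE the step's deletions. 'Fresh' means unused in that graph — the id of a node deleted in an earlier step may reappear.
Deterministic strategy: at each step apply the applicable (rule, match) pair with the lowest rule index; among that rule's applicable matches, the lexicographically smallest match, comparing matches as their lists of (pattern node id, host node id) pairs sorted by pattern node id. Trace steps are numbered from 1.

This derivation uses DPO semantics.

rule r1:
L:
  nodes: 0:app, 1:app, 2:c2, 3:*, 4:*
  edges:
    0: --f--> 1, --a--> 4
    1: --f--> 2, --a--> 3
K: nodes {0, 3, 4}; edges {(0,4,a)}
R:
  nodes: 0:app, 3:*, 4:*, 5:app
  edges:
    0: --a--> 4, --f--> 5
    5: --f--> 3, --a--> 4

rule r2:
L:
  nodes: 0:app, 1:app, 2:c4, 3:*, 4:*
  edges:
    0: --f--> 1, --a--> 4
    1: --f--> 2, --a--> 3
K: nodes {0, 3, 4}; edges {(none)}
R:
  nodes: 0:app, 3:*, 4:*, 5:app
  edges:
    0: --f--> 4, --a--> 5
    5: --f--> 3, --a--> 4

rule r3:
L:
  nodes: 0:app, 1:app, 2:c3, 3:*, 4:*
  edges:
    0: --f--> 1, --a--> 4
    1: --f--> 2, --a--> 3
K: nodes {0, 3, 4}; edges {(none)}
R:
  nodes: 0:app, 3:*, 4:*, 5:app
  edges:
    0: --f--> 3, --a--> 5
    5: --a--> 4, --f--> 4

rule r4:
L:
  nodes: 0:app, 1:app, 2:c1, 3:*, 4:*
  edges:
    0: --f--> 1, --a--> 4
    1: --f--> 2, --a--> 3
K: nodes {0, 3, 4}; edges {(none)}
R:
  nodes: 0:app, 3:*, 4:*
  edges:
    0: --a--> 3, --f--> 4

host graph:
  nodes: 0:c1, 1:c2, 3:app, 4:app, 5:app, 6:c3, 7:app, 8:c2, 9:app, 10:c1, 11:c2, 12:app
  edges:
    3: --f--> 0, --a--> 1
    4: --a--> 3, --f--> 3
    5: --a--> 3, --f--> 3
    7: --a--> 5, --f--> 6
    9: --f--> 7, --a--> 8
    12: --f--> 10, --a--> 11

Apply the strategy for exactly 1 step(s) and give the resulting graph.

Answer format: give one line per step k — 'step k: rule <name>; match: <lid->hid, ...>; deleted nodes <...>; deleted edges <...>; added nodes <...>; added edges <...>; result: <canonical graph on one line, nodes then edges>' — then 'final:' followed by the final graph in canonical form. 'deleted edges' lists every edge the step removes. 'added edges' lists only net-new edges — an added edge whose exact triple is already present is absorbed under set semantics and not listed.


step 1: rule r3; match: 0->9, 1->7, 2->6, 3->5, 4->8; deleted nodes 6, 7; deleted edges (7,5,a); (7,6,f); (9,7,f); (9,8,a); added nodes 13; added edges (9,5,f); (9,13,a); (13,8,a); (13,8,f); result: nodes: 0:c1, 1:c2, 3:app, 4:app, 5:app, 8:c2, 9:app, 10:c1, 11:c2, 12:app, 13:app edges: (3,0,f); (3,1,a); (4,3,a); (4,3,f); (5,3,a); (5,3,f); (9,5,f); (9,13,a); (12,10,f); (12,11,a); (13,8,a); (13,8,f)
final:
nodes: 0:c1, 1:c2, 3:app, 4:app, 5:app, 8:c2, 9:app, 10:c1, 11:c2, 12:app, 13:app
edges: (3,0,f); (3,1,a); (4,3,a); (4,3,f); (5,3,a); (5,3,f); (9,5,f); (9,13,a); (12,10,f); (12,11,a); (13,8,a); (13,8,f)


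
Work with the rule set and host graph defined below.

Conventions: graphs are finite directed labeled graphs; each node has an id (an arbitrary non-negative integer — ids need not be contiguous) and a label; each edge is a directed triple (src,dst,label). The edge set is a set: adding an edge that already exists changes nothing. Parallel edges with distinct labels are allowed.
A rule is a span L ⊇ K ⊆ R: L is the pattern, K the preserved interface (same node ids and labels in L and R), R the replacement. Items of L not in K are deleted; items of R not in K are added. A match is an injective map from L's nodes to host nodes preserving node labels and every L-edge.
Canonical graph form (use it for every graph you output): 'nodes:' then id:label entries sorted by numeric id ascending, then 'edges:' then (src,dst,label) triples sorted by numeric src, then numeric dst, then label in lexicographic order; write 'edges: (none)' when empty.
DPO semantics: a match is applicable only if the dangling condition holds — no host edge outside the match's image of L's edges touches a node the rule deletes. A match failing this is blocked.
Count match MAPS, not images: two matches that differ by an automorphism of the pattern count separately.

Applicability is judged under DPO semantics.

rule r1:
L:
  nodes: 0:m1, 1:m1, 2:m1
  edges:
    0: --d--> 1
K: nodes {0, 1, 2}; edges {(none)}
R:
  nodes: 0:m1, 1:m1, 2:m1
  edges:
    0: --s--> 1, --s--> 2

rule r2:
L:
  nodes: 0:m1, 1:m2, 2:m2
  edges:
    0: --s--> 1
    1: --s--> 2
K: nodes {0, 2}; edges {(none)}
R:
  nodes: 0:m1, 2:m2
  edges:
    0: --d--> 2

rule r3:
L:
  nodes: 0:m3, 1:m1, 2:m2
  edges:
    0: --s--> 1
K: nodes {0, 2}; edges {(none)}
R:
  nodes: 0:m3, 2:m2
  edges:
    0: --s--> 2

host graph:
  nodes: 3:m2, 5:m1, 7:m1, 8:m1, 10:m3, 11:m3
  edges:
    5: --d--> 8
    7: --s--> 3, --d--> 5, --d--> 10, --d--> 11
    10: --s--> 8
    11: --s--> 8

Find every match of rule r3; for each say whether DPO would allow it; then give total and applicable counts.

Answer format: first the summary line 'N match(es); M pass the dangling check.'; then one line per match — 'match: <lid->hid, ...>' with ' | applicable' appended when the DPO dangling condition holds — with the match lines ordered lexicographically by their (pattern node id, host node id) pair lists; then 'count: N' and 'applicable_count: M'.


2 match(es); 0 pass the dangling check.
match: 0->10, 1->8, 2->3
match: 0->11, 1->8, 2->3
count: 2
applicable_count: 0


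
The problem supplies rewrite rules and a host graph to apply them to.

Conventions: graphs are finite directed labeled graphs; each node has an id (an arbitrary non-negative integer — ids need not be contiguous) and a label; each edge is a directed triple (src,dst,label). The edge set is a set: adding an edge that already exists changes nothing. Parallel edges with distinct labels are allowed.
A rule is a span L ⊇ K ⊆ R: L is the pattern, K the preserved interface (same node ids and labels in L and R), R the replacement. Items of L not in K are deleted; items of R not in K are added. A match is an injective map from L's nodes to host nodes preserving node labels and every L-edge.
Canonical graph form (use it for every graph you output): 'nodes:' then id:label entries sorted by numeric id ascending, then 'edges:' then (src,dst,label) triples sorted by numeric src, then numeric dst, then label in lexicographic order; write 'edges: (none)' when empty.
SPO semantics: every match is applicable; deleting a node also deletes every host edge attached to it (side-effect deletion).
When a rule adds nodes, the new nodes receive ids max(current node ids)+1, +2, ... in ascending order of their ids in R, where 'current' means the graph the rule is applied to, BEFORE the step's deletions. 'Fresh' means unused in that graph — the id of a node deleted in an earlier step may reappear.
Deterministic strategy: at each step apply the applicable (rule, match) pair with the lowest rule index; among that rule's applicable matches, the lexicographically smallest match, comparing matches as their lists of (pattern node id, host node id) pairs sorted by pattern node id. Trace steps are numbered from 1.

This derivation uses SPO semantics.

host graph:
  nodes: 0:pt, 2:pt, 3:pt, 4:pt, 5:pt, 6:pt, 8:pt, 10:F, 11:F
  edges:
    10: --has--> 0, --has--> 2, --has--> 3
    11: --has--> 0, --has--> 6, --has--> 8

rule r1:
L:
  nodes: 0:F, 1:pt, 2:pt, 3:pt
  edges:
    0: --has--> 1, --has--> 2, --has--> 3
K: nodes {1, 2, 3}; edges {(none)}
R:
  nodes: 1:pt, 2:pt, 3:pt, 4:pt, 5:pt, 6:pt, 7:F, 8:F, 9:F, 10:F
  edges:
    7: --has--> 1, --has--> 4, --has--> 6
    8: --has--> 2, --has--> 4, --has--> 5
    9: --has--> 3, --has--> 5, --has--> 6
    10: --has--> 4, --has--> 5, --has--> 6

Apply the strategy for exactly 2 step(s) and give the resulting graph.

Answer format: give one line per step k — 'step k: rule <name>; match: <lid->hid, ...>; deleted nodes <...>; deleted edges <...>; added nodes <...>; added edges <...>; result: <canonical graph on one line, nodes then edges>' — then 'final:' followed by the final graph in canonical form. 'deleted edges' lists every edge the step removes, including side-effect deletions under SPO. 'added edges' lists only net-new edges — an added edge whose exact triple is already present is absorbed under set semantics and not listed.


step 1: rule r1; match: 0->10, 1->0, 2->2, 3->3; deleted nodes 10; deleted edges (10,0,has); (10,2,has); (10,3,has); added nodes 12, 13, 14, 15, 16, 17, 18; added edges (15,0,has); (15,12,has); (15,14,has); (16,2,has); (16,12,has); (16,13,has); (17,3,has); (17,13,has); (17,14,has); (18,12,has); (18,13,has); (18,14,has); result: nodes: 0:pt, 2:pt, 3:pt, 4:pt, 5:pt, 6:pt, 8:pt, 11:F, 12:pt, 13:pt, 14:pt, 15:F, 16:F, 17:F, 18:F edges: (11,0,has); (11,6,has); (11,8,has); (15,0,has); (15,12,has); (15,14,has); (16,2,has); (16,12,has); (16,13,has); (17,3,has); (17,13,has); (17,14,has); (18,12,has); (18,13,has); (18,14,has)
step 2: rule r1; match: 0->11, 1->0, 2->6, 3->8; deleted nodes 11; deleted edges (11,0,has); (11,6,has); (11,8,has); added nodes 19, 20, 21, 22, 23, 24, 25; added edges (22,0,has); (22,19,has); (22,21,has); (23,6,has); (23,19,has); (23,20,has); (24,8,has); (24,20,has); (24,21,has); (25,19,has); (25,20,has); (25,21,has); result: nodes: 0:pt, 2:pt, 3:pt, 4:pt, 5:pt, 6:pt, 8:pt, 12:pt, 13:pt, 14:pt, 15:F, 16:F, 17:F, 18:F, 19:pt, 20:pt, 21:pt, 22:F, 23:F, 24:F, 25:F edges: (15,0,has); (15,12,has); (15,14,has); (16,2,has); (16,12,has); (16,13,has); (17,3,has); (17,13,has); (17,14,has); (18,12,has); (18,13,has); (18,14,has); (22,0,has); (22,19,has); (22,21,has); (23,6,has); (23,19,has); (23,20,has); (24,8,has); (24,20,has); (24,21,has); (25,19,has); (25,20,has); (25,21,has)
final:
nodes: 0:pt, 2:pt, 3:pt, 4:pt, 5:pt, 6:pt, 8:pt, 12:pt, 13:pt, 14:pt, 15:F, 16:F, 17:F, 18:F, 19:pt, 20:pt, 21:pt, 22:F, 23:F, 24:F, 25:F
edges: (15,0,has); (15,12,has); (15,14,has); (16,2,has); (16,12,has); (16,13,has); (17,3,has); (17,13,has); (17,14,has); (18,12,has); (18,13,has); (18,14,has); (22,0,has); (22,19,has); (22,21,has); (23,6,has); (23,19,has); (23,20,has); (24,8,has); (24,20,has); (24,21,has); (25,19,has); (25,20,has); (25,21,has)


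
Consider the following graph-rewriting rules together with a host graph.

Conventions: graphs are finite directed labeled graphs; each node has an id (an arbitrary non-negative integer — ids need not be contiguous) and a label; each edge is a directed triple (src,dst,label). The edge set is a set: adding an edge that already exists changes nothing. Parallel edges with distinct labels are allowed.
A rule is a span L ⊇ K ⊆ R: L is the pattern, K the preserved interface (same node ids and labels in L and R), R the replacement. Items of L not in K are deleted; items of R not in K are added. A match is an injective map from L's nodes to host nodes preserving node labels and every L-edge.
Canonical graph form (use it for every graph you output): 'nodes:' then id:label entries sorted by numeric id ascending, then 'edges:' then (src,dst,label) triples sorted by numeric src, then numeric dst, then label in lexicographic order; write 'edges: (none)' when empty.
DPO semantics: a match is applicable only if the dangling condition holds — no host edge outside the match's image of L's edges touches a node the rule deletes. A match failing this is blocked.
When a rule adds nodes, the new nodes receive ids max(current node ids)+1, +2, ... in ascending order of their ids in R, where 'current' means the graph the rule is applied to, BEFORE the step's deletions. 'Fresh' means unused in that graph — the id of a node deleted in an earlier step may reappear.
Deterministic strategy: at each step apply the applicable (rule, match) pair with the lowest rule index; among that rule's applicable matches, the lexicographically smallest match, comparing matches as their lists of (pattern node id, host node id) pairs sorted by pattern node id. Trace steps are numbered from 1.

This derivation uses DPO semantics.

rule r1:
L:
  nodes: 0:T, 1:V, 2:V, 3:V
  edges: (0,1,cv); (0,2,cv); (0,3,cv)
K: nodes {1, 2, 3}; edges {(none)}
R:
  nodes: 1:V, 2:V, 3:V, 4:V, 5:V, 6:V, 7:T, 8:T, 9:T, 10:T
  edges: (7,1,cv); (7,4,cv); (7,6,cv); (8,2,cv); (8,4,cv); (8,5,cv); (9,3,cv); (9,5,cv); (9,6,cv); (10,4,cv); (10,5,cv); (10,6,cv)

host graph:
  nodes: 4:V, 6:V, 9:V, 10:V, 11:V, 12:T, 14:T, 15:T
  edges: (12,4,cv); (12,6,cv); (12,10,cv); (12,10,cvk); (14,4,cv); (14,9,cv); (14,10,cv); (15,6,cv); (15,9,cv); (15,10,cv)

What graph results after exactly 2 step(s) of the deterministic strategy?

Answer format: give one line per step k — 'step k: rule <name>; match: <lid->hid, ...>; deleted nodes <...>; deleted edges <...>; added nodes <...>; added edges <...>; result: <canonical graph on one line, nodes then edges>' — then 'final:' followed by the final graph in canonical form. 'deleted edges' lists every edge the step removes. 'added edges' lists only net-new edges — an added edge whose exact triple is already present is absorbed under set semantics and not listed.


step 1: rule r1; match: 0->14, 1->4, 2->9, 3->10; deleted nodes 14; deleted edges (14,4,cv); (14,9,cv); (14,10,cv); added nodes 16, 17, 18, 19, 20, 21, 22; added edges (19,4,cv); (19,16,cv); (19,18,cv); (20,9,cv); (20,16,cv); (20,17,cv); (21,10,cv); (21,17,cv); (21,18,cv); (22,16,cv); (22,17,cv); (22,18,cv); result: nodes: 4:V, 6:V, 9:V, 10:V, 11:V, 12:T, 15:T, 16:V, 17:V, 18:V, 19:T, 20:T, 21:T, 22:T edges: (12,4,cv); (12,6,cv); (12,10,cv); (12,10,cvk); (15,6,cv); (15,9,cv); (15,10,cv); (19,4,cv); (19,16,cv); (19,18,cv); (20,9,cv); (20,16,cv); (20,17,cv); (21,10,cv); (21,17,cv); (21,18,cv); (22,16,cv); (22,17,cv); (22,18,cv)
step 2: rule r1; match: 0->15, 1->6, 2->9, 3->10; deleted nodes 15; deleted edges (15,6,cv); (15,9,cv); (15,10,cv); added nodes 23, 24, 25, 26, 27, 28, 29; added edges (26,6,cv); (26,23,cv); (26,25,cv); (27,9,cv); (27,23,cv); (27,24,cv); (28,10,cv); (28,24,cv); (28,25,cv); (29,23,cv); (29,24,cv); (29,25,cv); result: nodes: 4:V, 6:V, 9:V, 10:V, 11:V, 12:T, 16:V, 17:V, 18:V, 19:T, 20:T, 21:T, 22:T, 23:V, 24:V, 25:V, 26:T, 27:T, 28:T, 29:T edges: (12,4,cv); (12,6,cv); (12,10,cv); (12,10,cvk); (19,4,cv); (19,16,cv); (19,18,cv); (20,9,cv); (20,16,cv); (20,17,cv); (21,10,cv); (21,17,cv); (21,18,cv); (22,16,cv); (22,17,cv); (22,18,cv); (26,6,cv); (26,23,cv); (26,25,cv); (27,9,cv); (27,23,cv); (27,24,cv); (28,10,cv); (28,24,cv); (28,25,cv); (29,23,cv); (29,24,cv); (29,25,cv)
final:
nodes: 4:V, 6:V, 9:V, 10:V, 11:V, 12:T, 16:V, 17:V, 18:V, 19:T, 20:T, 21:T, 22:T, 23:V, 24:V, 25:V, 26:T, 27:T, 28:T, 29:T
edges: (12,4,cv); (12,6,cv); (12,10,cv); (12,10,cvk); (19,4,cv); (19,16,cv); (19,18,cv); (20,9,cv); (20,16,cv); (20,17,cv); (21,10,cv); (21,17,cv); (21,18,cv); (22,16,cv); (22,17,cv); (22,18,cv); (26,6,cv); (26,23,cv); (26,25,cv); (27,9,cv); (27,23,cv); (27,24,cv); (28,10,cv); (28,24,cv); (28,25,cv); (29,23,cv); (29,24,cv); (29,25,cv)


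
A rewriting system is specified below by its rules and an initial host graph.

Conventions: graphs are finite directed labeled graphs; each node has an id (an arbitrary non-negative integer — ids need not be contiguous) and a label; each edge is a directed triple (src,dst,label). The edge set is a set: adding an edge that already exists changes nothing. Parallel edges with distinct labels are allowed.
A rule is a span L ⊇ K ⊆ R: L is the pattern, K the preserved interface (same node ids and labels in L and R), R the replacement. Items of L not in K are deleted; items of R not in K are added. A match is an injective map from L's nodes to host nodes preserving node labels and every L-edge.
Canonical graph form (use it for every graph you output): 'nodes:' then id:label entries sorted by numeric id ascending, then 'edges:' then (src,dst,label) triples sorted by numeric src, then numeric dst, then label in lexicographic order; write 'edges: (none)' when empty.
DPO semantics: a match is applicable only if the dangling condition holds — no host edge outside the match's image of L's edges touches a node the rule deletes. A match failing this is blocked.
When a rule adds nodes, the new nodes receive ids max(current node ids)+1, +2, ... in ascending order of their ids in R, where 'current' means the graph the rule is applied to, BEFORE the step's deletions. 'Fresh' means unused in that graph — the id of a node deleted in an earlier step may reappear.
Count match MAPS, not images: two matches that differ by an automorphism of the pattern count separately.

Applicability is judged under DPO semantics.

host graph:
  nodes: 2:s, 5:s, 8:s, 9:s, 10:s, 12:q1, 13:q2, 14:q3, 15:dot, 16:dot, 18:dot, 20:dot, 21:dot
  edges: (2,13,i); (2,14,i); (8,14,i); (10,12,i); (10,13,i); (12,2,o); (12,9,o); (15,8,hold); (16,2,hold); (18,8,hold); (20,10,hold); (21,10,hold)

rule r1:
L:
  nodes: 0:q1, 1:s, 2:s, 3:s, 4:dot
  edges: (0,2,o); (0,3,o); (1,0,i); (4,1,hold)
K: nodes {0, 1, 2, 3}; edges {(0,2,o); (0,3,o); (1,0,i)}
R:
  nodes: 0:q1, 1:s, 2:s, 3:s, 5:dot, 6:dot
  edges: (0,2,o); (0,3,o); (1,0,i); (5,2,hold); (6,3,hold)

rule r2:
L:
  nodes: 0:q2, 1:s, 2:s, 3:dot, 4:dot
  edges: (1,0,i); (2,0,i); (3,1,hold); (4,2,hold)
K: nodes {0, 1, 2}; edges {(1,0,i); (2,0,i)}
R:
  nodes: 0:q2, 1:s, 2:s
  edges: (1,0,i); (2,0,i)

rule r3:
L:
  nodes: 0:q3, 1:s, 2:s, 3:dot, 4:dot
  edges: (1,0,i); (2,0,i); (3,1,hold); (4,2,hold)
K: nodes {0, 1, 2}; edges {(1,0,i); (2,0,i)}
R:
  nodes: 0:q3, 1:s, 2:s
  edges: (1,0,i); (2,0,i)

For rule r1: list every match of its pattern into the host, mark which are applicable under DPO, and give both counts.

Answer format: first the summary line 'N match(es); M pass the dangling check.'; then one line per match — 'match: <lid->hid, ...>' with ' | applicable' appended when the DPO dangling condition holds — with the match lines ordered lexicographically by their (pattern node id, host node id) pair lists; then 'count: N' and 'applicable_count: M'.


4 match(es); 4 pass the dangling check.
match: 0->12, 1->10, 2->2, 3->9, 4->20 | applicable
match: 0->12, 1->10, 2->2, 3->9, 4->21 | applicable
match: 0->12, 1->10, 2->9, 3->2, 4->20 | applicable
match: 0->12, 1->10, 2->9, 3->2, 4->21 | applicable
count: 4
applicable_count: 4
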